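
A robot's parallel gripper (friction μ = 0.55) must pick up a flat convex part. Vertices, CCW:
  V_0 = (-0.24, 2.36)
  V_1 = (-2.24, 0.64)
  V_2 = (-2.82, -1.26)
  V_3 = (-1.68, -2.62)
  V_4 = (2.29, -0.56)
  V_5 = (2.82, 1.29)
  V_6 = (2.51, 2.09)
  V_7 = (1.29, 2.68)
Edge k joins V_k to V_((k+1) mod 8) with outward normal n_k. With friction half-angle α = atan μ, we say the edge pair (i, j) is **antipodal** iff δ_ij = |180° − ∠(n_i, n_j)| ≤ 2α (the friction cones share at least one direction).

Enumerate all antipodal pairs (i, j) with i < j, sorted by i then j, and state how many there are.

α = atan 0.55 = 28.81°;  2α = 57.62°
n_0 = (-0.6520, +0.7582)
n_1 = (-0.9564, +0.2920)
n_2 = (-0.7664, -0.6424)
n_3 = (+0.4606, -0.8876)
n_4 = (+0.9613, -0.2754)
n_5 = (+0.9324, +0.3613)
n_6 = (+0.4354, +0.9003)
n_7 = (-0.2047, +0.9788)
  (0,1): δ = 147.67°  ·
  (0,2): δ = 90.72°  ·
  (0,3): δ = 13.27°  ✓
  (0,4): δ = 33.32°  ✓
  (0,5): δ = 70.49°  ·
  (0,6): δ = 113.50°  ·
  (0,7): δ = 151.12°  ·
  (1,2): δ = 123.05°  ·
  (1,3): δ = 45.60°  ✓
  (1,4): δ = 0.99°  ✓
  (1,5): δ = 38.16°  ✓
  (1,6): δ = 81.17°  ·
  (1,7): δ = 118.79°  ·
  (2,3): δ = 102.55°  ·
  (2,4): δ = 55.96°  ✓
  (2,5): δ = 18.79°  ✓
  (2,6): δ = 24.22°  ✓
  (2,7): δ = 61.84°  ·
  (3,4): δ = 133.41°  ·
  (3,5): δ = 96.24°  ·
  (3,6): δ = 53.23°  ✓
  (3,7): δ = 15.61°  ✓
  (4,5): δ = 142.83°  ·
  (4,6): δ = 99.82°  ·
  (4,7): δ = 62.20°  ·
  (5,6): δ = 136.99°  ·
  (5,7): δ = 99.37°  ·
  (6,7): δ = 142.38°  ·
antipodal pairs: 10

count = 10; pairs: (0,3), (0,4), (1,3), (1,4), (1,5), (2,4), (2,5), (2,6), (3,6), (3,7)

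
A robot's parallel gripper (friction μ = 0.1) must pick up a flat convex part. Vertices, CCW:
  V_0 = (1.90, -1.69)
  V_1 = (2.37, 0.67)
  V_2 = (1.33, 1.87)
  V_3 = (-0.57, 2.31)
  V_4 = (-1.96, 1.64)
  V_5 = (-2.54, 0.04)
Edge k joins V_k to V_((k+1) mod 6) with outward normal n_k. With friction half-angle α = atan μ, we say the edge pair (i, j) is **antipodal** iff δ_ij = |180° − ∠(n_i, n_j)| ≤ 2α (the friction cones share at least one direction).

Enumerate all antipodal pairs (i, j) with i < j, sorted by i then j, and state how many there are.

α = atan 0.1 = 5.71°;  2α = 11.42°
n_0 = (+0.9807, -0.1953)
n_1 = (+0.7557, +0.6549)
n_2 = (+0.2256, +0.9742)
n_3 = (-0.4342, +0.9008)
n_4 = (-0.9401, +0.3408)
n_5 = (-0.3631, -0.9318)
  (0,1): δ = 127.82°  ·
  (0,2): δ = 91.78°  ·
  (0,3): δ = 53.00°  ·
  (0,4): δ = 8.66°  ✓
  (0,5): δ = 79.98°  ·
  (1,2): δ = 143.95°  ·
  (1,3): δ = 105.18°  ·
  (1,4): δ = 60.84°  ·
  (1,5): δ = 27.80°  ·
  (2,3): δ = 141.23°  ·
  (2,4): δ = 96.89°  ·
  (2,5): δ = 8.25°  ✓
  (3,4): δ = 135.66°  ·
  (3,5): δ = 47.02°  ·
  (4,5): δ = 91.36°  ·
antipodal pairs: 2

count = 2; pairs: (0,4), (2,5)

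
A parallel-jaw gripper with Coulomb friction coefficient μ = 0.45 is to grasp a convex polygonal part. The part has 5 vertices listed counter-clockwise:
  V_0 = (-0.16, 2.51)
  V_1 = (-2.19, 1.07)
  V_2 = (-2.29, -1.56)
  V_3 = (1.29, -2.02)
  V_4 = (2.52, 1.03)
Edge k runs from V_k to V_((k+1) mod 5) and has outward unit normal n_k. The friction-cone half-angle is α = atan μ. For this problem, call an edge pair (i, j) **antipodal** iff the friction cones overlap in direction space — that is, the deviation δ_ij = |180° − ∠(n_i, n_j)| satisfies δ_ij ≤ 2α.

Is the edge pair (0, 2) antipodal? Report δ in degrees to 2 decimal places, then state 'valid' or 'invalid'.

α = atan 0.45 = 24.23°;  2α = 48.46°
edge 0: e_0 = (-2.03, -1.44);  n_0 = (-0.5786, +0.8156)
edge 2: e_2 = (+3.58, -0.46);  n_2 = (-0.1274, -0.9918)
∠(n_0, n_2) = 137.33°
δ = |180° − 137.33°| = 42.67°
42.67° ≤ 2α = 48.46°  →  valid

δ = 42.67°, valid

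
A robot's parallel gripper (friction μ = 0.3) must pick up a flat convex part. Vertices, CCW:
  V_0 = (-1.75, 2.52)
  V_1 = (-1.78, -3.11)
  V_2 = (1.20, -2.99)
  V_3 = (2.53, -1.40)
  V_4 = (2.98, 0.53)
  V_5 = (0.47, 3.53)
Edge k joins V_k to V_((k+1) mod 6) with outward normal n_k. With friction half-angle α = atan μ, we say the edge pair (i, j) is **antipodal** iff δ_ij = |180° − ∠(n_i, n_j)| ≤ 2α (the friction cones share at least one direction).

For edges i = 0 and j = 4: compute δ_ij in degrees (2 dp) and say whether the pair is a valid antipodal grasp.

δ = 40.22°, invalid

α = atan 0.3 = 16.70°;  2α = 33.40°
edge 0: e_0 = (-0.03, -5.63);  n_0 = (-1.0000, +0.0053)
edge 4: e_4 = (-2.51, +3.00);  n_4 = (+0.7670, +0.6417)
∠(n_0, n_4) = 139.78°
δ = |180° − 139.78°| = 40.22°
40.22° > 2α = 33.40°  →  invalid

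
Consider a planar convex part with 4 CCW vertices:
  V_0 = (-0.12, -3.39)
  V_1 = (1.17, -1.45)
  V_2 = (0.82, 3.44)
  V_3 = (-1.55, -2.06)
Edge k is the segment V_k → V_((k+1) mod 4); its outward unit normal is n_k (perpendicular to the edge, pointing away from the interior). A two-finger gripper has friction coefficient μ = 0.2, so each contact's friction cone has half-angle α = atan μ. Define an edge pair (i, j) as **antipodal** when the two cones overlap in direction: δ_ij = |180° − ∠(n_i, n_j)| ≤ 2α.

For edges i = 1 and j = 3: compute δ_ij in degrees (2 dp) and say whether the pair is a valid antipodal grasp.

δ = 42.98°, invalid

α = atan 0.2 = 11.31°;  2α = 22.62°
edge 1: e_1 = (-0.35, +4.89);  n_1 = (+0.9974, +0.0714)
edge 3: e_3 = (+1.43, -1.33);  n_3 = (-0.6810, -0.7322)
∠(n_1, n_3) = 137.02°
δ = |180° − 137.02°| = 42.98°
42.98° > 2α = 22.62°  →  invalid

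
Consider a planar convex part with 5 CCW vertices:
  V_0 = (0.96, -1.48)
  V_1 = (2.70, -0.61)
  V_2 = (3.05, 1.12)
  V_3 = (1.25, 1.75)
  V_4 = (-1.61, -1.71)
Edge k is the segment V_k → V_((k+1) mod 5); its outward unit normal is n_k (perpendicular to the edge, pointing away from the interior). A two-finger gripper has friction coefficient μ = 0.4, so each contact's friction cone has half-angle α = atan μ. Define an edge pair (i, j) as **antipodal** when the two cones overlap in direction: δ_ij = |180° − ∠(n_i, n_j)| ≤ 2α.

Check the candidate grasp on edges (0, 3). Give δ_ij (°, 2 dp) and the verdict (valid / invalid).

α = atan 0.4 = 21.80°;  2α = 43.60°
edge 0: e_0 = (+1.74, +0.87);  n_0 = (+0.4472, -0.8944)
edge 3: e_3 = (-2.86, -3.46);  n_3 = (-0.7708, +0.6371)
∠(n_0, n_3) = 156.14°
δ = |180° − 156.14°| = 23.86°
23.86° ≤ 2α = 43.60°  →  valid

δ = 23.86°, valid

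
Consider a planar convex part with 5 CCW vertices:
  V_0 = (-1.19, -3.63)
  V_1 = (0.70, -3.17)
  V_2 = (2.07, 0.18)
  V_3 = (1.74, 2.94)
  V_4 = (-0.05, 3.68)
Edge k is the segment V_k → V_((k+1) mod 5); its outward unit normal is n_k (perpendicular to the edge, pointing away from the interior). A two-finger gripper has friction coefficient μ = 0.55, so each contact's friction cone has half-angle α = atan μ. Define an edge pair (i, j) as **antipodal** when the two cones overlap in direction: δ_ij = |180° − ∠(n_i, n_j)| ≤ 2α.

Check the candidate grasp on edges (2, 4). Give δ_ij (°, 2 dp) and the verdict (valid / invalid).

δ = 15.68°, valid

α = atan 0.55 = 28.81°;  2α = 57.62°
edge 2: e_2 = (-0.33, +2.76);  n_2 = (+0.9929, +0.1187)
edge 4: e_4 = (-1.14, -7.31);  n_4 = (-0.9881, +0.1541)
∠(n_2, n_4) = 164.32°
δ = |180° − 164.32°| = 15.68°
15.68° ≤ 2α = 57.62°  →  valid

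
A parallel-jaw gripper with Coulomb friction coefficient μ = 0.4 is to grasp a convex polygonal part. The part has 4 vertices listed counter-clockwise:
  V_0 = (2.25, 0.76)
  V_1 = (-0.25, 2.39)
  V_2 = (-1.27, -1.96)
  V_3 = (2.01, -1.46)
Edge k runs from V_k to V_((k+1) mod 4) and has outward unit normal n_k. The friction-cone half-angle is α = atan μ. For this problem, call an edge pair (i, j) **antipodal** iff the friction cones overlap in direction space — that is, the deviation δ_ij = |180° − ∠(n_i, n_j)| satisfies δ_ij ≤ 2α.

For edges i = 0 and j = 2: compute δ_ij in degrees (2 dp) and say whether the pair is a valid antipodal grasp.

δ = 41.77°, valid

α = atan 0.4 = 21.80°;  2α = 43.60°
edge 0: e_0 = (-2.50, +1.63);  n_0 = (+0.5462, +0.8377)
edge 2: e_2 = (+3.28, +0.50);  n_2 = (+0.1507, -0.9886)
∠(n_0, n_2) = 138.23°
δ = |180° − 138.23°| = 41.77°
41.77° ≤ 2α = 43.60°  →  valid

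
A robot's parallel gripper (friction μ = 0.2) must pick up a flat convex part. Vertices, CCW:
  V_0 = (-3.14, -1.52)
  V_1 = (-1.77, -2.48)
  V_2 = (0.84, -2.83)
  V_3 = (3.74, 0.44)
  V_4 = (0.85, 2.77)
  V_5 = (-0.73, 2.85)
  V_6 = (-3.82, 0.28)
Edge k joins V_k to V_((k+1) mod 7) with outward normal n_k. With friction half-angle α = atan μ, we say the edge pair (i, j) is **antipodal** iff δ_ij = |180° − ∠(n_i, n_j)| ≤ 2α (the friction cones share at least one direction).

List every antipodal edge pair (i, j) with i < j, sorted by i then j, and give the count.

α = atan 0.2 = 11.31°;  2α = 22.62°
n_0 = (-0.5739, -0.8190)
n_1 = (-0.1329, -0.9911)
n_2 = (+0.7482, -0.6635)
n_3 = (+0.6276, +0.7785)
n_4 = (+0.0506, +0.9987)
n_5 = (-0.6394, +0.7688)
n_6 = (-0.9355, -0.3534)
  (0,1): δ = 152.62°  ·
  (0,2): δ = 96.55°  ·
  (0,3): δ = 3.86°  ✓
  (0,4): δ = 32.12°  ·
  (0,5): δ = 74.77°  ·
  (0,6): δ = 145.72°  ·
  (1,2): δ = 123.93°  ·
  (1,3): δ = 31.24°  ·
  (1,4): δ = 4.74°  ✓
  (1,5): δ = 47.39°  ·
  (1,6): δ = 118.33°  ·
  (2,3): δ = 87.31°  ·
  (2,4): δ = 51.33°  ·
  (2,5): δ = 8.68°  ✓
  (2,6): δ = 62.26°  ·
  (3,4): δ = 144.02°  ·
  (3,5): δ = 101.37°  ·
  (3,6): δ = 30.43°  ·
  (4,5): δ = 137.35°  ·
  (4,6): δ = 66.41°  ·
  (5,6): δ = 109.06°  ·
antipodal pairs: 3

count = 3; pairs: (0,3), (1,4), (2,5)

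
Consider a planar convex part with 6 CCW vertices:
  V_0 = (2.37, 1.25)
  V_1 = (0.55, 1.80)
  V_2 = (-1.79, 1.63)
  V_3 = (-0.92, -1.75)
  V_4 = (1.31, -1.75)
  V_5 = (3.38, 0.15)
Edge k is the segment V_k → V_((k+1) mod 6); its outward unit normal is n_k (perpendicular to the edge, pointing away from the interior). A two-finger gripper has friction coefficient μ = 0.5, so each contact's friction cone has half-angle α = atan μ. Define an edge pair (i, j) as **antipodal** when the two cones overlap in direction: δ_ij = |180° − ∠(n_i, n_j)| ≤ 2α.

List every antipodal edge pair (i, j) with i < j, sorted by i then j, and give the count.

α = atan 0.5 = 26.57°;  2α = 53.13°
n_0 = (+0.2893, +0.9572)
n_1 = (-0.0725, +0.9974)
n_2 = (-0.9684, -0.2493)
n_3 = (+0.0000, -1.0000)
n_4 = (+0.6762, -0.7367)
n_5 = (+0.7366, +0.6763)
  (0,1): δ = 159.03°  ·
  (0,2): δ = 58.75°  ·
  (0,3): δ = 16.81°  ✓
  (0,4): δ = 59.36°  ·
  (0,5): δ = 149.37°  ·
  (1,2): δ = 79.72°  ·
  (1,3): δ = 4.16°  ✓
  (1,4): δ = 38.39°  ✓
  (1,5): δ = 128.40°  ·
  (2,3): δ = 104.43°  ·
  (2,4): δ = 61.89°  ·
  (2,5): δ = 28.12°  ✓
  (3,4): δ = 137.45°  ·
  (3,5): δ = 47.44°  ✓
  (4,5): δ = 89.99°  ·
antipodal pairs: 5

count = 5; pairs: (0,3), (1,3), (1,4), (2,5), (3,5)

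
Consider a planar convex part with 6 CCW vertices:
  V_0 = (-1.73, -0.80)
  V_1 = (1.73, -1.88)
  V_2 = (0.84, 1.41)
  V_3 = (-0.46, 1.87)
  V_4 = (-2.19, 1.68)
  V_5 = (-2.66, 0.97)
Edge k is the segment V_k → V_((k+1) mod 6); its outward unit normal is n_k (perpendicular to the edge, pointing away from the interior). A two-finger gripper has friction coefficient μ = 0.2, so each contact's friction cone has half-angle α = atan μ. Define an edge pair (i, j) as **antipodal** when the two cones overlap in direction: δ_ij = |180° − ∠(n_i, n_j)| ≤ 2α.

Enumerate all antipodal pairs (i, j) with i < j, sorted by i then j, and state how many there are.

count = 2; pairs: (0,2), (1,5)

α = atan 0.2 = 11.31°;  2α = 22.62°
n_0 = (-0.2980, -0.9546)
n_1 = (+0.9653, +0.2611)
n_2 = (+0.3336, +0.9427)
n_3 = (-0.1092, +0.9940)
n_4 = (-0.8339, +0.5520)
n_5 = (-0.8852, -0.4651)
  (0,1): δ = 57.53°  ·
  (0,2): δ = 2.15°  ✓
  (0,3): δ = 23.60°  ·
  (0,4): δ = 73.83°  ·
  (0,5): δ = 135.05°  ·
  (1,2): δ = 124.62°  ·
  (1,3): δ = 98.87°  ·
  (1,4): δ = 48.64°  ·
  (1,5): δ = 12.58°  ✓
  (2,3): δ = 154.25°  ·
  (2,4): δ = 104.02°  ·
  (2,5): δ = 42.80°  ·
  (3,4): δ = 129.77°  ·
  (3,5): δ = 68.55°  ·
  (4,5): δ = 118.78°  ·
antipodal pairs: 2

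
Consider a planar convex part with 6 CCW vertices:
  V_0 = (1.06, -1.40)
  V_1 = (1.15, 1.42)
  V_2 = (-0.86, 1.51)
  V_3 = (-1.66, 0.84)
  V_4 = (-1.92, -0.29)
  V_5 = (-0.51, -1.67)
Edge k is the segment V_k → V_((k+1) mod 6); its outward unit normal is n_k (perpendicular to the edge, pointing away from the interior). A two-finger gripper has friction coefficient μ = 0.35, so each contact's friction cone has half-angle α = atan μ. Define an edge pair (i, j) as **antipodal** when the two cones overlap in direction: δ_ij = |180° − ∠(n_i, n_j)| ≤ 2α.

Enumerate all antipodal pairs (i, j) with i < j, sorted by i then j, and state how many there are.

count = 3; pairs: (0,3), (1,5), (2,5)

α = atan 0.35 = 19.29°;  2α = 38.58°
n_0 = (+0.9995, -0.0319)
n_1 = (+0.0447, +0.9990)
n_2 = (-0.6421, +0.7666)
n_3 = (-0.9745, +0.2242)
n_4 = (-0.6995, -0.7147)
n_5 = (+0.1695, -0.9855)
  (0,1): δ = 90.74°  ·
  (0,2): δ = 48.23°  ·
  (0,3): δ = 11.13°  ✓
  (0,4): δ = 47.44°  ·
  (0,5): δ = 101.59°  ·
  (1,2): δ = 137.49°  ·
  (1,3): δ = 100.39°  ·
  (1,4): δ = 41.82°  ·
  (1,5): δ = 12.32°  ✓
  (2,3): δ = 142.90°  ·
  (2,4): δ = 84.33°  ·
  (2,5): δ = 30.19°  ✓
  (3,4): δ = 121.43°  ·
  (3,5): δ = 67.28°  ·
  (4,5): δ = 125.86°  ·
antipodal pairs: 3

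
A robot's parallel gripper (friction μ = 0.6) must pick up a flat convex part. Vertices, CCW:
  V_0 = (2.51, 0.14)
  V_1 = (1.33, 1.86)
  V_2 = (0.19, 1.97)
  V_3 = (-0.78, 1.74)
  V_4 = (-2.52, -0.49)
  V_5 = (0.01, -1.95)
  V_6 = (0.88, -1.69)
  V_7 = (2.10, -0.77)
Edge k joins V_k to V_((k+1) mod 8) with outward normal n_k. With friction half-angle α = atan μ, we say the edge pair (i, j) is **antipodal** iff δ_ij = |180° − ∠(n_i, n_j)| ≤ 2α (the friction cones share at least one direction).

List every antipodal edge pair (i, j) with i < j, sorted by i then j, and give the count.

α = atan 0.6 = 30.96°;  2α = 61.93°
n_0 = (+0.8246, +0.5657)
n_1 = (+0.0960, +0.9954)
n_2 = (-0.2307, +0.9730)
n_3 = (-0.7884, +0.6152)
n_4 = (-0.4998, -0.8661)
n_5 = (+0.2863, -0.9581)
n_6 = (+0.6021, -0.7984)
n_7 = (+0.9117, -0.4108)
  (0,1): δ = 129.96°  ·
  (0,2): δ = 111.11°  ·
  (0,3): δ = 72.42°  ·
  (0,4): δ = 25.56°  ✓
  (0,5): δ = 72.19°  ·
  (0,6): δ = 92.57°  ·
  (0,7): δ = 121.29°  ·
  (1,2): δ = 161.15°  ·
  (1,3): δ = 122.45°  ·
  (1,4): δ = 24.48°  ✓
  (1,5): δ = 22.15°  ✓
  (1,6): δ = 42.53°  ✓
  (1,7): δ = 71.26°  ·
  (2,3): δ = 141.30°  ·
  (2,4): δ = 43.33°  ✓
  (2,5): δ = 3.30°  ✓
  (2,6): δ = 23.68°  ✓
  (2,7): δ = 52.41°  ✓
  (3,4): δ = 82.02°  ·
  (3,5): δ = 35.40°  ✓
  (3,6): δ = 15.02°  ✓
  (3,7): δ = 13.71°  ✓
  (4,5): δ = 133.37°  ·
  (4,6): δ = 112.99°  ·
  (4,7): δ = 84.27°  ·
  (5,6): δ = 159.62°  ·
  (5,7): δ = 130.89°  ·
  (6,7): δ = 151.27°  ·
antipodal pairs: 11

count = 11; pairs: (0,4), (1,4), (1,5), (1,6), (2,4), (2,5), (2,6), (2,7), (3,5), (3,6), (3,7)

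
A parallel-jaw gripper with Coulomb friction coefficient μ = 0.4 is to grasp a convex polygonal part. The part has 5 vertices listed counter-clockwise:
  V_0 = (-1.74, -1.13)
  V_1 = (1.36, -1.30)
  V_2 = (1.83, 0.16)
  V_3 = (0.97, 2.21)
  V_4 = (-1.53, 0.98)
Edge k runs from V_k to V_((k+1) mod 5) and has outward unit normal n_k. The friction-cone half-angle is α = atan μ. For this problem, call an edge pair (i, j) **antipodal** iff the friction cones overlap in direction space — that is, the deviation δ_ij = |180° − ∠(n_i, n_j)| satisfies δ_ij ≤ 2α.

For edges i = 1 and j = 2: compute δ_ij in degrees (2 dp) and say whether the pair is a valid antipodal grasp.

α = atan 0.4 = 21.80°;  2α = 43.60°
edge 1: e_1 = (+0.47, +1.46);  n_1 = (+0.9519, -0.3064)
edge 2: e_2 = (-0.86, +2.05);  n_2 = (+0.9221, +0.3869)
∠(n_1, n_2) = 40.60°
δ = |180° − 40.60°| = 139.40°
139.40° > 2α = 43.60°  →  invalid

δ = 139.40°, invalid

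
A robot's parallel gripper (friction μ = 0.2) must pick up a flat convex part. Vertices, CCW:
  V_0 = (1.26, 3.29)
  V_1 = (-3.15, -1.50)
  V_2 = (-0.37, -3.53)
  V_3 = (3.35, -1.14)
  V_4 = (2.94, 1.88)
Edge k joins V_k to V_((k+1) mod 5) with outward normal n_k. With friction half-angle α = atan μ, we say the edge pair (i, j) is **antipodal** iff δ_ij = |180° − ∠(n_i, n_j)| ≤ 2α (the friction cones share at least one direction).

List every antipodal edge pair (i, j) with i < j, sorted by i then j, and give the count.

α = atan 0.2 = 11.31°;  2α = 22.62°
n_0 = (-0.7357, +0.6773)
n_1 = (-0.5897, -0.8076)
n_2 = (+0.5405, -0.8413)
n_3 = (+0.9909, +0.1345)
n_4 = (+0.6429, +0.7660)
  (0,1): δ = 83.50°  ·
  (0,2): δ = 14.65°  ✓
  (0,3): δ = 50.37°  ·
  (0,4): δ = 92.63°  ·
  (1,2): δ = 111.14°  ·
  (1,3): δ = 46.13°  ·
  (1,4): δ = 3.87°  ✓
  (2,3): δ = 114.99°  ·
  (2,4): δ = 72.73°  ·
  (3,4): δ = 137.74°  ·
antipodal pairs: 2

count = 2; pairs: (0,2), (1,4)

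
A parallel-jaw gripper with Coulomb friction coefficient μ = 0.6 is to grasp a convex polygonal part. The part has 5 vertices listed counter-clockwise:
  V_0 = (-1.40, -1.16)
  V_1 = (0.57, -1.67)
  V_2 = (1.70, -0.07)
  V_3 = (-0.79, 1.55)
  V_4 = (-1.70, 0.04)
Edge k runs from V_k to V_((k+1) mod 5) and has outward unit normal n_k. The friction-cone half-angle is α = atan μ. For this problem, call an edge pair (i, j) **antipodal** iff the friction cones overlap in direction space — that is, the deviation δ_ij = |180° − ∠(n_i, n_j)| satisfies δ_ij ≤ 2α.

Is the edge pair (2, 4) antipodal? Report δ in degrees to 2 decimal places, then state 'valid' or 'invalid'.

δ = 42.92°, valid

α = atan 0.6 = 30.96°;  2α = 61.93°
edge 2: e_2 = (-2.49, +1.62);  n_2 = (+0.5453, +0.8382)
edge 4: e_4 = (+0.30, -1.20);  n_4 = (-0.9701, -0.2425)
∠(n_2, n_4) = 137.08°
δ = |180° − 137.08°| = 42.92°
42.92° ≤ 2α = 61.93°  →  valid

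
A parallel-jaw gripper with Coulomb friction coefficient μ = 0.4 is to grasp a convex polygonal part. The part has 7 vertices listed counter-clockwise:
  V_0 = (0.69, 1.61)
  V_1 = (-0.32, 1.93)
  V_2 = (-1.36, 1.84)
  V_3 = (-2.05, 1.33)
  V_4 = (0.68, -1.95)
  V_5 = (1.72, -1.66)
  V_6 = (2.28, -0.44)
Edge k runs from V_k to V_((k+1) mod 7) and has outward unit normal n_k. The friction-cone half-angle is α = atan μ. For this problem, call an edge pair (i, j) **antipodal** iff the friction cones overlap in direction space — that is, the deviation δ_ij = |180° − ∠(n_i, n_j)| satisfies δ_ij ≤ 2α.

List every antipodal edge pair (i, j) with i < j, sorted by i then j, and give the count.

count = 6; pairs: (0,3), (0,4), (1,4), (2,4), (2,5), (3,6)

α = atan 0.4 = 21.80°;  2α = 43.60°
n_0 = (+0.3020, +0.9533)
n_1 = (-0.0862, +0.9963)
n_2 = (-0.5944, +0.8042)
n_3 = (-0.7686, -0.6397)
n_4 = (+0.2686, -0.9633)
n_5 = (+0.9088, -0.4172)
n_6 = (+0.7902, +0.6129)
  (0,1): δ = 157.47°  ·
  (0,2): δ = 125.95°  ·
  (0,3): δ = 32.65°  ✓
  (0,4): δ = 33.16°  ✓
  (0,5): δ = 82.92°  ·
  (0,6): δ = 145.38°  ·
  (1,2): δ = 148.48°  ·
  (1,3): δ = 55.17°  ·
  (1,4): δ = 10.63°  ✓
  (1,5): δ = 60.40°  ·
  (1,6): δ = 122.85°  ·
  (2,3): δ = 86.70°  ·
  (2,4): δ = 20.89°  ✓
  (2,5): δ = 28.87°  ✓
  (2,6): δ = 91.33°  ·
  (3,4): δ = 114.19°  ·
  (3,5): δ = 64.43°  ·
  (3,6): δ = 1.97°  ✓
  (4,5): δ = 130.24°  ·
  (4,6): δ = 67.78°  ·
  (5,6): δ = 117.55°  ·
antipodal pairs: 6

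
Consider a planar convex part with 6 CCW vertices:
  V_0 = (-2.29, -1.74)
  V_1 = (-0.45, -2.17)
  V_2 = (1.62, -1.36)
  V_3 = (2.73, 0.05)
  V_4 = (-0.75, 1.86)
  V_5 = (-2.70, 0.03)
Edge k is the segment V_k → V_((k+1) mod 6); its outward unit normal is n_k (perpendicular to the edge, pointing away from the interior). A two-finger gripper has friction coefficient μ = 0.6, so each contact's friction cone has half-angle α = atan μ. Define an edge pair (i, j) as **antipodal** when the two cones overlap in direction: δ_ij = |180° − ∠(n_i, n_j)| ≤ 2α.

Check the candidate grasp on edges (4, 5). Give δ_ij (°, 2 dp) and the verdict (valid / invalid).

δ = 120.14°, invalid

α = atan 0.6 = 30.96°;  2α = 61.93°
edge 4: e_4 = (-1.95, -1.83);  n_4 = (-0.6843, +0.7292)
edge 5: e_5 = (+0.41, -1.77);  n_5 = (-0.9742, -0.2257)
∠(n_4, n_5) = 59.86°
δ = |180° − 59.86°| = 120.14°
120.14° > 2α = 61.93°  →  invalid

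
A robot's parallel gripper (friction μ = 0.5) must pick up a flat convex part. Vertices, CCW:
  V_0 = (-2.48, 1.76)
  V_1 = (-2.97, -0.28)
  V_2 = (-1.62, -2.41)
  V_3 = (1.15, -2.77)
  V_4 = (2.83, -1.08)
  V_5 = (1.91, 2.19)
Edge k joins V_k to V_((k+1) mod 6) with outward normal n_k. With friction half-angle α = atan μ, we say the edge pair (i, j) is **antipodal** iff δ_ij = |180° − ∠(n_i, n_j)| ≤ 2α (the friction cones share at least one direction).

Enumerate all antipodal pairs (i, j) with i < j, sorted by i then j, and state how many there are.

count = 5; pairs: (0,3), (0,4), (1,4), (2,5), (3,5)

α = atan 0.5 = 26.57°;  2α = 53.13°
n_0 = (-0.9723, +0.2336)
n_1 = (-0.8446, -0.5353)
n_2 = (-0.1289, -0.9917)
n_3 = (+0.7092, -0.7050)
n_4 = (+0.9626, +0.2708)
n_5 = (-0.0975, +0.9952)
  (0,1): δ = 134.13°  ·
  (0,2): δ = 83.90°  ·
  (0,3): δ = 31.32°  ✓
  (0,4): δ = 29.22°  ✓
  (0,5): δ = 109.10°  ·
  (1,2): δ = 129.77°  ·
  (1,3): δ = 77.20°  ·
  (1,4): δ = 16.65°  ✓
  (1,5): δ = 63.23°  ·
  (2,3): δ = 127.43°  ·
  (2,4): δ = 66.88°  ·
  (2,5): δ = 13.00°  ✓
  (3,4): δ = 119.46°  ·
  (3,5): δ = 39.58°  ✓
  (4,5): δ = 100.12°  ·
antipodal pairs: 5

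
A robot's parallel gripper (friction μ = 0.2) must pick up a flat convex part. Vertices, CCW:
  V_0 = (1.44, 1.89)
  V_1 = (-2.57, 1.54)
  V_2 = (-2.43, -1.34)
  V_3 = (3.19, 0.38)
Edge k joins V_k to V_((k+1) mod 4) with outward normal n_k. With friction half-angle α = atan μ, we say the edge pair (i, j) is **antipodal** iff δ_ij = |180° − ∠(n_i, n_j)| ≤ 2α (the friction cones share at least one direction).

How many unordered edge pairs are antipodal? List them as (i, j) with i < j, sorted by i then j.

α = atan 0.2 = 11.31°;  2α = 22.62°
n_0 = (-0.0870, +0.9962)
n_1 = (-0.9988, -0.0486)
n_2 = (+0.2927, -0.9562)
n_3 = (+0.6533, +0.7571)
  (0,1): δ = 92.21°  ·
  (0,2): δ = 12.03°  ✓
  (0,3): δ = 134.22°  ·
  (1,2): δ = 75.77°  ·
  (1,3): δ = 46.43°  ·
  (2,3): δ = 57.81°  ·
antipodal pairs: 1

count = 1; pairs: (0,2)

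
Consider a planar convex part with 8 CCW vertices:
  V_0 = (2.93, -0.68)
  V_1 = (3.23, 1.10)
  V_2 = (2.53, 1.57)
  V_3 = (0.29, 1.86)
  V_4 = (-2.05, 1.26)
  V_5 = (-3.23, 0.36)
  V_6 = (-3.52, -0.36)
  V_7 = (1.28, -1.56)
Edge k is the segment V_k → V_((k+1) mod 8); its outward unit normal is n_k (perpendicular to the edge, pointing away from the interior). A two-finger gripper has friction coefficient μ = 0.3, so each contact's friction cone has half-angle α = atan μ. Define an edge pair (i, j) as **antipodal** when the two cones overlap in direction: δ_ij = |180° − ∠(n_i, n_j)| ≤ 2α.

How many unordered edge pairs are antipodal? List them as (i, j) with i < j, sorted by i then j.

α = atan 0.3 = 16.70°;  2α = 33.40°
n_0 = (+0.9861, -0.1662)
n_1 = (+0.5574, +0.8302)
n_2 = (+0.1284, +0.9917)
n_3 = (-0.2484, +0.9687)
n_4 = (-0.6064, +0.7951)
n_5 = (-0.9276, +0.3736)
n_6 = (-0.2425, -0.9701)
n_7 = (+0.4706, -0.8824)
  (0,1): δ = 114.31°  ·
  (0,2): δ = 87.81°  ·
  (0,3): δ = 66.05°  ·
  (0,4): δ = 43.10°  ·
  (0,5): δ = 12.37°  ✓
  (0,6): δ = 85.53°  ·
  (0,7): δ = 127.64°  ·
  (1,2): δ = 153.50°  ·
  (1,3): δ = 131.74°  ·
  (1,4): δ = 108.79°  ·
  (1,5): δ = 78.06°  ·
  (1,6): δ = 19.84°  ✓
  (1,7): δ = 61.95°  ·
  (2,3): δ = 158.24°  ·
  (2,4): δ = 135.29°  ·
  (2,5): δ = 104.56°  ·
  (2,6): δ = 6.66°  ✓
  (2,7): δ = 35.45°  ·
  (3,4): δ = 157.05°  ·
  (3,5): δ = 126.32°  ·
  (3,6): δ = 28.42°  ✓
  (3,7): δ = 13.69°  ✓
  (4,5): δ = 149.27°  ·
  (4,6): δ = 51.37°  ·
  (4,7): δ = 9.26°  ✓
  (5,6): δ = 82.10°  ·
  (5,7): δ = 39.99°  ·
  (6,7): δ = 137.89°  ·
antipodal pairs: 6

count = 6; pairs: (0,5), (1,6), (2,6), (3,6), (3,7), (4,7)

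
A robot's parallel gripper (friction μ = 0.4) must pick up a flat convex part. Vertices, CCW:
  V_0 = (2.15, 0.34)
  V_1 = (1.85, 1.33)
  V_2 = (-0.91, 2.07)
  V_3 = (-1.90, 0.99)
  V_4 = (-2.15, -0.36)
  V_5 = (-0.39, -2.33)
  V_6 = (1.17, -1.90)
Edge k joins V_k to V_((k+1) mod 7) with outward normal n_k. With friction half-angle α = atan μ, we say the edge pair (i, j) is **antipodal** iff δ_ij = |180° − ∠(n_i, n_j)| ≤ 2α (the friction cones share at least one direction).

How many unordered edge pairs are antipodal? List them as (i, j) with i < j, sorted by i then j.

α = atan 0.4 = 21.80°;  2α = 43.60°
n_0 = (+0.9570, +0.2900)
n_1 = (+0.2590, +0.9659)
n_2 = (-0.7372, +0.6757)
n_3 = (-0.9833, +0.1821)
n_4 = (-0.7457, -0.6662)
n_5 = (+0.2657, -0.9640)
n_6 = (+0.9162, -0.4008)
  (0,1): δ = 121.87°  ·
  (0,2): δ = 59.37°  ·
  (0,3): δ = 27.35°  ✓
  (0,4): δ = 24.92°  ✓
  (0,5): δ = 88.55°  ·
  (0,6): δ = 139.51°  ·
  (1,2): δ = 117.50°  ·
  (1,3): δ = 85.48°  ·
  (1,4): δ = 33.21°  ✓
  (1,5): δ = 30.42°  ✓
  (1,6): δ = 81.38°  ·
  (2,3): δ = 147.98°  ·
  (2,4): δ = 95.71°  ·
  (2,5): δ = 32.08°  ✓
  (2,6): δ = 18.88°  ✓
  (3,4): δ = 127.73°  ·
  (3,5): δ = 64.10°  ·
  (3,6): δ = 13.14°  ✓
  (4,5): δ = 116.37°  ·
  (4,6): δ = 65.41°  ·
  (5,6): δ = 129.04°  ·
antipodal pairs: 7

count = 7; pairs: (0,3), (0,4), (1,4), (1,5), (2,5), (2,6), (3,6)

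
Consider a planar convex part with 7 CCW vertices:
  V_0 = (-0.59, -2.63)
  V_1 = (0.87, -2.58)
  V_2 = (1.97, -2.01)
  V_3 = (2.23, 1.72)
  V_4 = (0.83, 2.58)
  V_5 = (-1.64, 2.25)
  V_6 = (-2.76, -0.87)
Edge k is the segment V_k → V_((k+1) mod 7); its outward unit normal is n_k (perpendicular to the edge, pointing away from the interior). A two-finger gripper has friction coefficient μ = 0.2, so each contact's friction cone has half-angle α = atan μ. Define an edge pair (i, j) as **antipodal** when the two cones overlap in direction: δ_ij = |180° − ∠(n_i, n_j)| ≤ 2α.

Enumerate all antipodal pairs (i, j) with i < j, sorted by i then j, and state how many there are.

α = atan 0.2 = 11.31°;  2α = 22.62°
n_0 = (+0.0342, -0.9994)
n_1 = (+0.4601, -0.8879)
n_2 = (+0.9976, -0.0695)
n_3 = (+0.5234, +0.8521)
n_4 = (-0.1324, +0.9912)
n_5 = (-0.9412, +0.3379)
n_6 = (-0.6299, -0.7767)
  (0,1): δ = 154.57°  ·
  (0,2): δ = 95.95°  ·
  (0,3): δ = 33.52°  ·
  (0,4): δ = 5.65°  ✓
  (0,5): δ = 68.29°  ·
  (0,6): δ = 138.99°  ·
  (1,2): δ = 121.38°  ·
  (1,3): δ = 58.95°  ·
  (1,4): δ = 19.78°  ✓
  (1,5): δ = 42.86°  ·
  (1,6): δ = 113.56°  ·
  (2,3): δ = 117.57°  ·
  (2,4): δ = 78.40°  ·
  (2,5): δ = 15.76°  ✓
  (2,6): δ = 54.94°  ·
  (3,4): δ = 140.83°  ·
  (3,5): δ = 78.19°  ·
  (3,6): δ = 7.48°  ✓
  (4,5): δ = 117.36°  ·
  (4,6): δ = 46.65°  ·
  (5,6): δ = 109.30°  ·
antipodal pairs: 4

count = 4; pairs: (0,4), (1,4), (2,5), (3,6)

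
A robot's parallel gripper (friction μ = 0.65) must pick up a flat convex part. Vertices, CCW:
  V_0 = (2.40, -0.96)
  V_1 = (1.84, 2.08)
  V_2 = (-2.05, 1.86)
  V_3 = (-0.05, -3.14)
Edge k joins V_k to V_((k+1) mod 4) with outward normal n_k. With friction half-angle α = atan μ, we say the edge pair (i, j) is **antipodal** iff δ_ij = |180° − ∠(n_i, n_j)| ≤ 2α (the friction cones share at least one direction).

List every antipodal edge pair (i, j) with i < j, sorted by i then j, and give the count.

count = 2; pairs: (0,2), (1,3)

α = atan 0.65 = 33.02°;  2α = 66.05°
n_0 = (+0.9835, +0.1812)
n_1 = (-0.0565, +0.9984)
n_2 = (-0.9285, -0.3714)
n_3 = (+0.6647, -0.7471)
  (0,1): δ = 97.20°  ·
  (0,2): δ = 11.36°  ✓
  (0,3): δ = 121.23°  ·
  (1,2): δ = 71.44°  ·
  (1,3): δ = 38.43°  ✓
  (2,3): δ = 70.14°  ·
antipodal pairs: 2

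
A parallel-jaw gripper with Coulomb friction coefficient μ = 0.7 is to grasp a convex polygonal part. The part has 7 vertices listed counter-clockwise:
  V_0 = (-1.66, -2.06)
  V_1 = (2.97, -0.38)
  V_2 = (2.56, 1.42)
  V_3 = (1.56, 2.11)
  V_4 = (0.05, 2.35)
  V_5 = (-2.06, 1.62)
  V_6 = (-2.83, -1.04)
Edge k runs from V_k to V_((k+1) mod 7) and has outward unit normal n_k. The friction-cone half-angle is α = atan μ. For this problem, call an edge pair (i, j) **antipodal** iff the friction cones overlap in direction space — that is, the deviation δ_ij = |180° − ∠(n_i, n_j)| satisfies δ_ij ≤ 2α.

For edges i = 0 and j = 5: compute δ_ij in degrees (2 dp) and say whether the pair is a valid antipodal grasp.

α = atan 0.7 = 34.99°;  2α = 69.98°
edge 0: e_0 = (+4.63, +1.68);  n_0 = (+0.3411, -0.9400)
edge 5: e_5 = (-0.77, -2.66);  n_5 = (-0.9606, +0.2781)
∠(n_0, n_5) = 126.09°
δ = |180° − 126.09°| = 53.91°
53.91° ≤ 2α = 69.98°  →  valid

δ = 53.91°, valid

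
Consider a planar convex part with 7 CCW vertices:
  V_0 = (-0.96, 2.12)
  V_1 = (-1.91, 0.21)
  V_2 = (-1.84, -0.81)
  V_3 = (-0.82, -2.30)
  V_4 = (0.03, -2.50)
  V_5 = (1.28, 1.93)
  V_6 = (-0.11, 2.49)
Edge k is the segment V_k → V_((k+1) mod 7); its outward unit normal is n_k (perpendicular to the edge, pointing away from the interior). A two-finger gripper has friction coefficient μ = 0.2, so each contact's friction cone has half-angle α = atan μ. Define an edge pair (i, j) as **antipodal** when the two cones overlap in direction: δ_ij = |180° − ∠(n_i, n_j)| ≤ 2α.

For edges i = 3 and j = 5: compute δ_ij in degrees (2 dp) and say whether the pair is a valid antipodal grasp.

α = atan 0.2 = 11.31°;  2α = 22.62°
edge 3: e_3 = (+0.85, -0.20);  n_3 = (-0.2290, -0.9734)
edge 5: e_5 = (-1.39, +0.56);  n_5 = (+0.3737, +0.9276)
∠(n_3, n_5) = 171.30°
δ = |180° − 171.30°| = 8.70°
8.70° ≤ 2α = 22.62°  →  valid

δ = 8.70°, valid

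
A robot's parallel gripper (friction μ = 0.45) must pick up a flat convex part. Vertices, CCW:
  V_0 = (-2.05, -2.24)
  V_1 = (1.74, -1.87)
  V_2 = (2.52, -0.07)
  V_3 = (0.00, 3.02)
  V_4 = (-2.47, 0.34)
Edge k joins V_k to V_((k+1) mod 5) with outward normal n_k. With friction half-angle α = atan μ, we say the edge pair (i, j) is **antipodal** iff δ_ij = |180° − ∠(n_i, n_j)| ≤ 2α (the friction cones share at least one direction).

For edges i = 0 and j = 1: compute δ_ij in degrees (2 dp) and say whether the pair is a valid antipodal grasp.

α = atan 0.45 = 24.23°;  2α = 48.46°
edge 0: e_0 = (+3.79, +0.37);  n_0 = (+0.0972, -0.9953)
edge 1: e_1 = (+0.78, +1.80);  n_1 = (+0.9176, -0.3976)
∠(n_0, n_1) = 61.00°
δ = |180° − 61.00°| = 119.00°
119.00° > 2α = 48.46°  →  invalid

δ = 119.00°, invalid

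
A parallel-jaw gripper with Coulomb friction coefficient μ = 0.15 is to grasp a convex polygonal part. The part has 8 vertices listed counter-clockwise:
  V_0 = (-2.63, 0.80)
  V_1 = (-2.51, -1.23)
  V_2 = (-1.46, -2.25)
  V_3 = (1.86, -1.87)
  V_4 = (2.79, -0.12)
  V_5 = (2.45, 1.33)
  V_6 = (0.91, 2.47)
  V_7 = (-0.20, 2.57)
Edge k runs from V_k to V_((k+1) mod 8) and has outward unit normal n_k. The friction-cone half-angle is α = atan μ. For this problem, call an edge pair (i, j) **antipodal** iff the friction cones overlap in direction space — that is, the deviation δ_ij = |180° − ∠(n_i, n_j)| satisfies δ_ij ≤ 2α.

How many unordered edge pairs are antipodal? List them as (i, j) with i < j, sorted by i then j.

count = 3; pairs: (0,4), (1,5), (2,6)

α = atan 0.15 = 8.53°;  2α = 17.06°
n_0 = (-0.9983, -0.0590)
n_1 = (-0.6968, -0.7173)
n_2 = (+0.1137, -0.9935)
n_3 = (+0.8831, -0.4693)
n_4 = (+0.9736, +0.2283)
n_5 = (+0.5950, +0.8037)
n_6 = (+0.0897, +0.9960)
n_7 = (-0.5888, +0.8083)
  (0,1): δ = 137.55°  ·
  (0,2): δ = 86.85°  ·
  (0,3): δ = 31.37°  ·
  (0,4): δ = 9.81°  ✓
  (0,5): δ = 50.11°  ·
  (0,6): δ = 81.47°  ·
  (0,7): δ = 122.69°  ·
  (1,2): δ = 129.30°  ·
  (1,3): δ = 73.82°  ·
  (1,4): δ = 32.63°  ·
  (1,5): δ = 7.66°  ✓
  (1,6): δ = 39.02°  ·
  (1,7): δ = 80.24°  ·
  (2,3): δ = 124.52°  ·
  (2,4): δ = 83.33°  ·
  (2,5): δ = 43.04°  ·
  (2,6): δ = 11.68°  ✓
  (2,7): δ = 29.54°  ·
  (3,4): δ = 138.82°  ·
  (3,5): δ = 98.52°  ·
  (3,6): δ = 67.16°  ·
  (3,7): δ = 25.94°  ·
  (4,5): δ = 139.71°  ·
  (4,6): δ = 108.34°  ·
  (4,7): δ = 67.13°  ·
  (5,6): δ = 148.64°  ·
  (5,7): δ = 107.42°  ·
  (6,7): δ = 138.78°  ·
antipodal pairs: 3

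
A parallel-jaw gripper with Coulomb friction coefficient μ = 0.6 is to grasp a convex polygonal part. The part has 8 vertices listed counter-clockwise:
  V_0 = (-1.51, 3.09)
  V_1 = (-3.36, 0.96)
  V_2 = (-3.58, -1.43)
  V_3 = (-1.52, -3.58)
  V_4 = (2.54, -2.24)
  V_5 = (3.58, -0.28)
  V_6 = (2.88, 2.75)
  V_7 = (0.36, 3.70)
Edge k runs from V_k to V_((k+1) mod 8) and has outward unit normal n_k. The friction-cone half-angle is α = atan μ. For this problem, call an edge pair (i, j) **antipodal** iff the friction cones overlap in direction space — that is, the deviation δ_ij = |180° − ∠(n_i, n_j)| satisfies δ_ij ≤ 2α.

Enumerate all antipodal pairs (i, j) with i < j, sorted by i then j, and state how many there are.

α = atan 0.6 = 30.96°;  2α = 61.93°
n_0 = (-0.7550, +0.6557)
n_1 = (-0.9958, +0.0917)
n_2 = (-0.7221, -0.6918)
n_3 = (+0.3134, -0.9496)
n_4 = (+0.8833, -0.4687)
n_5 = (+0.9743, +0.2251)
n_6 = (+0.3528, +0.9357)
n_7 = (-0.3101, +0.9507)
  (0,1): δ = 144.28°  ·
  (0,2): δ = 95.25°  ·
  (0,3): δ = 30.76°  ✓
  (0,4): δ = 13.02°  ✓
  (0,5): δ = 53.98°  ✓
  (0,6): δ = 110.32°  ·
  (0,7): δ = 149.04°  ·
  (1,2): δ = 130.97°  ·
  (1,3): δ = 66.48°  ·
  (1,4): δ = 22.69°  ✓
  (1,5): δ = 18.27°  ✓
  (1,6): δ = 74.60°  ·
  (1,7): δ = 113.33°  ·
  (2,3): δ = 115.51°  ·
  (2,4): δ = 71.73°  ·
  (2,5): δ = 30.77°  ✓
  (2,6): δ = 25.57°  ✓
  (2,7): δ = 64.29°  ·
  (3,4): δ = 136.22°  ·
  (3,5): δ = 95.26°  ·
  (3,6): δ = 38.92°  ✓
  (3,7): δ = 0.20°  ✓
  (4,5): δ = 139.04°  ·
  (4,6): δ = 82.70°  ·
  (4,7): δ = 43.98°  ✓
  (5,6): δ = 123.66°  ·
  (5,7): δ = 84.94°  ·
  (6,7): δ = 141.28°  ·
antipodal pairs: 10

count = 10; pairs: (0,3), (0,4), (0,5), (1,4), (1,5), (2,5), (2,6), (3,6), (3,7), (4,7)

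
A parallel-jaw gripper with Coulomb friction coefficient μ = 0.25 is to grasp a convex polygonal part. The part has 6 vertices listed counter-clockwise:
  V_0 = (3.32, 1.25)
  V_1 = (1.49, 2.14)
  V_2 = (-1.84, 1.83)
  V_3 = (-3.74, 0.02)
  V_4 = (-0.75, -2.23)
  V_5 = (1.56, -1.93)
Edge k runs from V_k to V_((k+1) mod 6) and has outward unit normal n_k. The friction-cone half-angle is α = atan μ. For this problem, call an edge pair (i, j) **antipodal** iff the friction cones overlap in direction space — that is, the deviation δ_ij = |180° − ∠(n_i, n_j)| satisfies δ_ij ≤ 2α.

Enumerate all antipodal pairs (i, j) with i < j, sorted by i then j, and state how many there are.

count = 3; pairs: (0,3), (1,4), (2,5)

α = atan 0.25 = 14.04°;  2α = 28.07°
n_0 = (+0.4374, +0.8993)
n_1 = (-0.0927, +0.9957)
n_2 = (-0.6898, +0.7240)
n_3 = (-0.6013, -0.7990)
n_4 = (+0.1288, -0.9917)
n_5 = (+0.8749, -0.4842)
  (0,1): δ = 148.75°  ·
  (0,2): δ = 110.45°  ·
  (0,3): δ = 11.03°  ✓
  (0,4): δ = 33.34°  ·
  (0,5): δ = 86.97°  ·
  (1,2): δ = 141.71°  ·
  (1,3): δ = 42.28°  ·
  (1,4): δ = 2.08°  ✓
  (1,5): δ = 55.72°  ·
  (2,3): δ = 80.57°  ·
  (2,4): δ = 36.21°  ·
  (2,5): δ = 17.43°  ✓
  (3,4): δ = 135.64°  ·
  (3,5): δ = 82.00°  ·
  (4,5): δ = 126.36°  ·
antipodal pairs: 3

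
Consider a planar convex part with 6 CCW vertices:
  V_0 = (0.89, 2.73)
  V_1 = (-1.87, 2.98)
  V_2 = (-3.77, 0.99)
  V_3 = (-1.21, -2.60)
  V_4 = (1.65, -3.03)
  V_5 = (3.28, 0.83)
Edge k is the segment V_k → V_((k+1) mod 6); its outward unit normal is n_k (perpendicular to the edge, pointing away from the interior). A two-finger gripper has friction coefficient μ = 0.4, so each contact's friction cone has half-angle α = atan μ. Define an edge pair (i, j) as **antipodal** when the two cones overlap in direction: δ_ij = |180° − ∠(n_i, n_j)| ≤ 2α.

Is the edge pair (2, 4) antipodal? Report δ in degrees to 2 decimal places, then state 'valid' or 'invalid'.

δ = 58.39°, invalid

α = atan 0.4 = 21.80°;  2α = 43.60°
edge 2: e_2 = (+2.56, -3.59);  n_2 = (-0.8142, -0.5806)
edge 4: e_4 = (+1.63, +3.86);  n_4 = (+0.9212, -0.3890)
∠(n_2, n_4) = 121.61°
δ = |180° − 121.61°| = 58.39°
58.39° > 2α = 43.60°  →  invalid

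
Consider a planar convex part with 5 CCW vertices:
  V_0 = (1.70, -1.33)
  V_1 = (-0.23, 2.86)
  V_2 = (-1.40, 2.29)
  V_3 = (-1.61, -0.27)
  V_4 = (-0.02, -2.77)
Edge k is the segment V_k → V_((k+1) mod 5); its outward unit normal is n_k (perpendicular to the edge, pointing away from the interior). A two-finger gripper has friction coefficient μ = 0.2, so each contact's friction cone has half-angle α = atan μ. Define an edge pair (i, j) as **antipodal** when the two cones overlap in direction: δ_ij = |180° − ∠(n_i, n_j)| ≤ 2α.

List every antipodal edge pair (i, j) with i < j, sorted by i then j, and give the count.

α = atan 0.2 = 11.31°;  2α = 22.62°
n_0 = (+0.9083, +0.4184)
n_1 = (-0.4380, +0.8990)
n_2 = (-0.9967, +0.0818)
n_3 = (-0.8438, -0.5367)
n_4 = (+0.6419, -0.7668)
  (0,1): δ = 88.76°  ·
  (0,2): δ = 29.42°  ·
  (0,3): δ = 7.72°  ✓
  (0,4): δ = 105.20°  ·
  (1,2): δ = 120.66°  ·
  (1,3): δ = 83.52°  ·
  (1,4): δ = 13.96°  ✓
  (2,3): δ = 142.85°  ·
  (2,4): δ = 45.37°  ·
  (3,4): δ = 82.52°  ·
antipodal pairs: 2

count = 2; pairs: (0,3), (1,4)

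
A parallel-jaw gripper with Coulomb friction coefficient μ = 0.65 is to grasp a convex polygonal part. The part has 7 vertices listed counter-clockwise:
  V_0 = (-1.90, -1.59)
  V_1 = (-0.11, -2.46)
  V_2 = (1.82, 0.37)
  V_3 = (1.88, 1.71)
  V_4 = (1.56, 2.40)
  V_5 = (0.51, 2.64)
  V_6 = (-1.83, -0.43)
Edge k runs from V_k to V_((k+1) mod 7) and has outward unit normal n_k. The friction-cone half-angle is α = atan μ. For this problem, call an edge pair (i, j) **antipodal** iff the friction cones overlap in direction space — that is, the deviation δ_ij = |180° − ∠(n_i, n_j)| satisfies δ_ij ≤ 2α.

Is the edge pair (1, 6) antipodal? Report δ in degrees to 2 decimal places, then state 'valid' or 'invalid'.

α = atan 0.65 = 33.02°;  2α = 66.05°
edge 1: e_1 = (+1.93, +2.83);  n_1 = (+0.8262, -0.5634)
edge 6: e_6 = (-0.07, -1.16);  n_6 = (-0.9982, +0.0602)
∠(n_1, n_6) = 149.16°
δ = |180° − 149.16°| = 30.84°
30.84° ≤ 2α = 66.05°  →  valid

δ = 30.84°, valid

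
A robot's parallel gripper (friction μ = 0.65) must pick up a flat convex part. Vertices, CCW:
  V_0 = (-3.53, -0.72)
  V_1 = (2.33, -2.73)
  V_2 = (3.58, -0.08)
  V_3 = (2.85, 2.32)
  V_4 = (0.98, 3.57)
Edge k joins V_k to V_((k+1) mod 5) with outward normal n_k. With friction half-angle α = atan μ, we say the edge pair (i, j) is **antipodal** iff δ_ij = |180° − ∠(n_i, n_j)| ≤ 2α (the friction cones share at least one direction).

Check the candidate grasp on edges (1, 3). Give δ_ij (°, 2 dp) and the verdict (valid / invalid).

α = atan 0.65 = 33.02°;  2α = 66.05°
edge 1: e_1 = (+1.25, +2.65);  n_1 = (+0.9044, -0.4266)
edge 3: e_3 = (-1.87, +1.25);  n_3 = (+0.5557, +0.8314)
∠(n_1, n_3) = 81.49°
δ = |180° − 81.49°| = 98.51°
98.51° > 2α = 66.05°  →  invalid

δ = 98.51°, invalid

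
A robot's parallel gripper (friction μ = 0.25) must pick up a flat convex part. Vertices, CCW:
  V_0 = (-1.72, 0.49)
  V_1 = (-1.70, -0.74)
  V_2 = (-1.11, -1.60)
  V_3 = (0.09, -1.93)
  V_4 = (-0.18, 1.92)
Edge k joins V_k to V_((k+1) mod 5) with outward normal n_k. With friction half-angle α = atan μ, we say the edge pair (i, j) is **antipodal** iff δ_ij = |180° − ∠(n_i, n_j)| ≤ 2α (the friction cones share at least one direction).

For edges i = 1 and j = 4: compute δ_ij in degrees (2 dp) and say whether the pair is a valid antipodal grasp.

δ = 98.43°, invalid

α = atan 0.25 = 14.04°;  2α = 28.07°
edge 1: e_1 = (+0.59, -0.86);  n_1 = (-0.8246, -0.5657)
edge 4: e_4 = (-1.54, -1.43);  n_4 = (-0.6805, +0.7328)
∠(n_1, n_4) = 81.57°
δ = |180° − 81.57°| = 98.43°
98.43° > 2α = 28.07°  →  invalid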